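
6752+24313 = 31065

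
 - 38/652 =  -  19/326 = - 0.06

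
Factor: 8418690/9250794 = 66815/73419 = 3^( - 1)*5^1*7^1 * 23^1*83^1*24473^( - 1 )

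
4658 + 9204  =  13862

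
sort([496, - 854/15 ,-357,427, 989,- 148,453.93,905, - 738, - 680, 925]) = [ - 738,  -  680, - 357, - 148,  -  854/15,427, 453.93,496,905, 925,989 ] 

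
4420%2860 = 1560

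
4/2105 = 4/2105= 0.00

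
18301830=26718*685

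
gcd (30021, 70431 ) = 3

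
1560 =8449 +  - 6889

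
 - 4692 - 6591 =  - 11283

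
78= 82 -4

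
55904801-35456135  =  20448666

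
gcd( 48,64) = 16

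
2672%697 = 581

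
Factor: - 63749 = -7^2*1301^1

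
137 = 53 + 84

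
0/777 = 0 = 0.00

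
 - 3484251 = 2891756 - 6376007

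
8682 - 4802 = 3880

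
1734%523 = 165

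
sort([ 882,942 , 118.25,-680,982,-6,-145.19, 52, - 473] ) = [ - 680, - 473 , - 145.19,  -  6,52,118.25,882, 942,982 ] 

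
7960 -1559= 6401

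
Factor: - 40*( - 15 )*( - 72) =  - 43200 = - 2^6 * 3^3 * 5^2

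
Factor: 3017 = 7^1*431^1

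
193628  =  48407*4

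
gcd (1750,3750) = 250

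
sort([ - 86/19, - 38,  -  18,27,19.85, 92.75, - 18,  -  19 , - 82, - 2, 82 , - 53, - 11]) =[-82,-53, - 38,-19,  -  18, - 18,-11, - 86/19,  -  2,19.85, 27,82, 92.75] 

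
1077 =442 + 635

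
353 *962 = 339586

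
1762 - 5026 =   -  3264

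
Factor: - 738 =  - 2^1*3^2*41^1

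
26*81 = 2106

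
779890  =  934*835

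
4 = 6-2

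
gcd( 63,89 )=1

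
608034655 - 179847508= 428187147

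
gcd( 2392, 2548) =52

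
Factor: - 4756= -2^2*29^1*41^1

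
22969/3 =7656 + 1/3= 7656.33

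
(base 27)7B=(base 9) 242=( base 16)c8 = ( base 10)200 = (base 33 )62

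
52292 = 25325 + 26967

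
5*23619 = 118095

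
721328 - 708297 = 13031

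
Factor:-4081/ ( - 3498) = 7/6=2^( - 1)*3^ ( - 1)*7^1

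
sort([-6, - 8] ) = [ - 8 , - 6]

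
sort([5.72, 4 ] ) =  [ 4,  5.72 ] 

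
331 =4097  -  3766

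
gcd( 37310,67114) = 2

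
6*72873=437238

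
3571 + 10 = 3581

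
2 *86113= 172226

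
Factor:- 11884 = - 2^2*2971^1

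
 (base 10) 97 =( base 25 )3m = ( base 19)52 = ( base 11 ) 89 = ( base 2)1100001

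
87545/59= 87545/59=1483.81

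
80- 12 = 68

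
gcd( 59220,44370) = 90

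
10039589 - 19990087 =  -9950498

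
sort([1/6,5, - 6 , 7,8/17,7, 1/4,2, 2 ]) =[ - 6  ,  1/6,  1/4,  8/17,2,2,  5, 7, 7] 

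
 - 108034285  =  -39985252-68049033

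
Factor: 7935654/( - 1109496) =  - 1322609/184916 = - 2^( - 2) * 19^1*151^1*461^1*46229^ (  -  1)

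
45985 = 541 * 85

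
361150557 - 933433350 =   -  572282793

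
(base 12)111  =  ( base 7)313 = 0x9D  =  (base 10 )157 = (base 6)421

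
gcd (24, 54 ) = 6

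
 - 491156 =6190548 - 6681704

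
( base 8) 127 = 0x57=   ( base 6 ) 223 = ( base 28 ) 33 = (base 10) 87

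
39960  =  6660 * 6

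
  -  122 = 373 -495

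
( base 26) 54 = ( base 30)4E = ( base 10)134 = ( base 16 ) 86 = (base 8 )206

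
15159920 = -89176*(-170 ) 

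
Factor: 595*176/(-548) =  - 26180/137 = - 2^2 * 5^1*7^1*11^1*17^1 * 137^( - 1) 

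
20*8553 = 171060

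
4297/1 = 4297 = 4297.00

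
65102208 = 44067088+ 21035120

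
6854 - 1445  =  5409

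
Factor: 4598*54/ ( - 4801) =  - 2^2* 3^3 * 11^2*19^1*4801^( - 1) = - 248292/4801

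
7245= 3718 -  - 3527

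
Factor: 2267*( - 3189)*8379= - 60575670477 = - 3^3*7^2*19^1 * 1063^1*2267^1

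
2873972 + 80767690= 83641662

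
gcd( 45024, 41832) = 168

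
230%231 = 230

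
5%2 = 1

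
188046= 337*558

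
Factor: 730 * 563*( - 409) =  - 168094910=   - 2^1*5^1 *73^1*409^1*563^1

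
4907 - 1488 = 3419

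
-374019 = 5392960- 5766979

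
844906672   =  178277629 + 666629043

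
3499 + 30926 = 34425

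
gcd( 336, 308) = 28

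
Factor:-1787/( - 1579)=1579^( - 1 )*1787^1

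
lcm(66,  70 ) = 2310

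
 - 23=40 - 63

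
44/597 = 44/597 = 0.07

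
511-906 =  - 395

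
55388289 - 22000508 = 33387781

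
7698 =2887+4811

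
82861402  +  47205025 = 130066427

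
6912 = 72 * 96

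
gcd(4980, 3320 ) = 1660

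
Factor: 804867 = 3^1 * 7^1 *38327^1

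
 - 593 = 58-651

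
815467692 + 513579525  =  1329047217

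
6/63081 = 2/21027 = 0.00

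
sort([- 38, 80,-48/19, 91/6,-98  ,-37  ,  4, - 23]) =[-98, - 38,-37, - 23,- 48/19,4, 91/6, 80 ] 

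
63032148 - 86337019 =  - 23304871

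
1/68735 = 1/68735 = 0.00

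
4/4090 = 2/2045 = 0.00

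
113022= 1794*63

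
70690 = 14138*5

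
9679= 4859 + 4820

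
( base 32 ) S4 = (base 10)900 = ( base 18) 2E0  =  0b1110000100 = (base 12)630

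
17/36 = 17/36 = 0.47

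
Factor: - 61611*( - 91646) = 5646401706 = 2^1*3^1*11^1*1867^1 *45823^1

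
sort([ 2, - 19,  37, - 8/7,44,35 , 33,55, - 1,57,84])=[ - 19, - 8/7, - 1, 2, 33,  35,37,44,55,57, 84 ] 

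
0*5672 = 0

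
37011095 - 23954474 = 13056621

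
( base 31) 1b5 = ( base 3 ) 1210102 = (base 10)1307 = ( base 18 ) 40b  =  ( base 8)2433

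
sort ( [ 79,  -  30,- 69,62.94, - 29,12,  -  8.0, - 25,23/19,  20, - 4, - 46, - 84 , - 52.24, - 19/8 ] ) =[- 84, -69, - 52.24, - 46, - 30,  -  29,- 25, - 8.0, - 4, - 19/8,23/19,12,20 , 62.94,79]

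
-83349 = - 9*9261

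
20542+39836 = 60378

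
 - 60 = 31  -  91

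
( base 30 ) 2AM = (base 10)2122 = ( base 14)AB8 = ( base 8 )4112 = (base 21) 4H1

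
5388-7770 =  - 2382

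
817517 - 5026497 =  - 4208980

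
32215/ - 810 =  - 40 + 37/162  =  - 39.77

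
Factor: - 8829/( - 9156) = 2^( - 2)*3^3 * 7^( - 1)=27/28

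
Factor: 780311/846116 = 2^(-2)*7^1*19^1*37^( - 1 )*5717^(-1 )*5867^1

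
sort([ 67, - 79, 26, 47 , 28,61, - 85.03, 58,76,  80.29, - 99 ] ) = [ - 99, - 85.03, - 79 , 26,28, 47, 58, 61, 67, 76,  80.29] 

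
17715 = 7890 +9825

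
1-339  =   - 338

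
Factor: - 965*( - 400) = 386000=2^4*5^3*193^1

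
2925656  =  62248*47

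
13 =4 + 9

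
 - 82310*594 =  - 48892140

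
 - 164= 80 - 244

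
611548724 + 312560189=924108913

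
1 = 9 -8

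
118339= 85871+32468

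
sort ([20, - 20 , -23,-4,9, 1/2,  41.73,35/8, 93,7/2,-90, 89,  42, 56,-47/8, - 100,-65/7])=[ - 100, - 90, - 23,-20, - 65/7,  -  47/8,-4, 1/2,  7/2,35/8, 9, 20,41.73 , 42, 56,89,  93]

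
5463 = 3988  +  1475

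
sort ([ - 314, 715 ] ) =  [  -  314,  715 ]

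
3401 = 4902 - 1501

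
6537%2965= 607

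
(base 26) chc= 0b10000101110110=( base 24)EKM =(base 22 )hf8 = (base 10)8566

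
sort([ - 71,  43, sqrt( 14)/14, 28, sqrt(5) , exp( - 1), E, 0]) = [ - 71, 0, sqrt( 14)/14, exp ( - 1 ), sqrt( 5 ), E , 28, 43 ]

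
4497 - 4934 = -437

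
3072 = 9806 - 6734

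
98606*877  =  86477462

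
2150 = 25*86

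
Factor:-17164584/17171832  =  -3^1*59^( - 1)*67^(-1 )*181^(-1 )*238397^1 = - 715191/715493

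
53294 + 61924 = 115218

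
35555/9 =3950 + 5/9  =  3950.56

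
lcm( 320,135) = 8640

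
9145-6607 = 2538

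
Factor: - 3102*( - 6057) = 2^1*3^3*11^1*47^1*673^1 = 18788814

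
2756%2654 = 102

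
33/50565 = 11/16855 = 0.00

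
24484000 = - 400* ( - 61210 ) 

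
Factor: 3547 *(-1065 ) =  - 3^1*5^1*71^1*3547^1 = - 3777555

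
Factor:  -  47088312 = -2^3* 3^1*1962013^1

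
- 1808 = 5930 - 7738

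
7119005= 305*23341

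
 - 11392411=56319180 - 67711591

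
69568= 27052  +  42516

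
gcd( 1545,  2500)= 5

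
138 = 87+51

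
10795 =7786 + 3009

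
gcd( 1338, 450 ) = 6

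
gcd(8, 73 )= 1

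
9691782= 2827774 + 6864008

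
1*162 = 162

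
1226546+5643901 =6870447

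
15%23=15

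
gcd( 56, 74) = 2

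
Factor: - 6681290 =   -  2^1*5^1*7^1*11^1*8677^1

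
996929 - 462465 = 534464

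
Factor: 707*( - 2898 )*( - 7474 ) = 2^2*3^2*7^2*23^1*37^1 * 101^2 = 15313373964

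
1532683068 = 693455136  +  839227932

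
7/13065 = 7/13065= 0.00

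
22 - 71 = -49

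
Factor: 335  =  5^1 *67^1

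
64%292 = 64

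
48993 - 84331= - 35338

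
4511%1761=989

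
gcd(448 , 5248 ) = 64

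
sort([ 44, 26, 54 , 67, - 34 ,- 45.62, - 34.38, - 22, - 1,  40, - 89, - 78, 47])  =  [-89, - 78, - 45.62, - 34.38 , - 34, - 22, - 1, 26, 40,  44,  47, 54,67] 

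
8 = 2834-2826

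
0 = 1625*0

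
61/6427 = 61/6427 = 0.01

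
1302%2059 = 1302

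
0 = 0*( - 478) 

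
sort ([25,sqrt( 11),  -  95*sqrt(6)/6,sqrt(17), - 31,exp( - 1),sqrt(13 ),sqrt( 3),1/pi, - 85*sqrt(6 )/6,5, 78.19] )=[ - 95 *sqrt(6)/6, - 85*sqrt( 6)/6, - 31,1/pi,  exp( - 1 ),sqrt(3),sqrt( 11 ),sqrt(13), sqrt(17 ),5,25,78.19 ]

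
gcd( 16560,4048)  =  368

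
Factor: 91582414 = 2^1*7^1*11^1*47^1*12653^1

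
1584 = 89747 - 88163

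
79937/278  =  79937/278 = 287.54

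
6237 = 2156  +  4081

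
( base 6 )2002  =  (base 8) 662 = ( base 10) 434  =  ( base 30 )ee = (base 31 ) E0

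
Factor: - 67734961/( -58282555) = 5^( - 1 )*7^1*101^( - 1)*131^( - 1 ) * 881^(-1)*1193^1*8111^1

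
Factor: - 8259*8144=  - 2^4*3^1*509^1*2753^1 = - 67261296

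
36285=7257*5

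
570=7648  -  7078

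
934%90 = 34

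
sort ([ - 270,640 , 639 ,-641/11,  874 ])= [ - 270, - 641/11,639, 640 , 874]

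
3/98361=1/32787 = 0.00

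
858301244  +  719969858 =1578271102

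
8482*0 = 0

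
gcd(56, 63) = 7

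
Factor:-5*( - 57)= 285 = 3^1 *5^1  *  19^1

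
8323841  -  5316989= 3006852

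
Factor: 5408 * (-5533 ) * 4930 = - 147517747520 = -  2^6*5^1*11^1*13^2*17^1*29^1*503^1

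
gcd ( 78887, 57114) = 1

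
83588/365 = 229  +  3/365 = 229.01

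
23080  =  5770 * 4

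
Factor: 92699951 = 31^1*719^1*4159^1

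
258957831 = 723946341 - 464988510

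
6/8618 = 3/4309= 0.00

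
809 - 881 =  - 72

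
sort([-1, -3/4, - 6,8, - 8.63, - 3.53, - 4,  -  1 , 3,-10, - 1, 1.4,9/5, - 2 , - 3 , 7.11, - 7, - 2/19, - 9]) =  [ - 10, -9,  -  8.63, - 7, - 6,- 4, - 3.53, - 3, - 2 , - 1, - 1,-1, - 3/4, - 2/19,1.4, 9/5, 3, 7.11,8 ]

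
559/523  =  559/523 = 1.07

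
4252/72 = 1063/18 = 59.06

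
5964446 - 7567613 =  - 1603167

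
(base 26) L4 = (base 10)550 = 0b1000100110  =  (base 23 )10L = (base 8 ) 1046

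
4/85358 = 2/42679 = 0.00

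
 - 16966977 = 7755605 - 24722582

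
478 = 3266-2788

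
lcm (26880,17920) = 53760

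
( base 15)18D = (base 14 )1B8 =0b101100110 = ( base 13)217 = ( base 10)358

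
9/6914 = 9/6914=0.00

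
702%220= 42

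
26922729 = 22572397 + 4350332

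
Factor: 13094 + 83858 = 96952  =  2^3*12119^1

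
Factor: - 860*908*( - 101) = 78868880 = 2^4*5^1*43^1*101^1*227^1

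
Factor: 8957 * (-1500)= -2^2 * 3^1 * 5^3 * 13^2 * 53^1 = -  13435500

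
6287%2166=1955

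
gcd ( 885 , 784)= 1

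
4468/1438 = 3 + 77/719 = 3.11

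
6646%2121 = 283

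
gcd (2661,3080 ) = 1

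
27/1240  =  27/1240 = 0.02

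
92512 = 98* 944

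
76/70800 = 19/17700 = 0.00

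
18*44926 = 808668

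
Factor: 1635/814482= 2^( - 1 )*3^( - 2)*5^1*109^1 *15083^ ( - 1) = 545/271494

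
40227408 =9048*4446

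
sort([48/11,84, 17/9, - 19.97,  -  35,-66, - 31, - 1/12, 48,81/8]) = [ - 66, - 35, - 31, - 19.97, - 1/12,17/9 , 48/11, 81/8,  48 , 84 ] 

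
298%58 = 8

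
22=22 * 1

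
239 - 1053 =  - 814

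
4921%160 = 121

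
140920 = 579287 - 438367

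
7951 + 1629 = 9580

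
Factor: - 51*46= -2346= - 2^1 * 3^1*17^1*23^1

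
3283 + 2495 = 5778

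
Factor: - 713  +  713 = 0 = 0^1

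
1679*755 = 1267645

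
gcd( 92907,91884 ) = 93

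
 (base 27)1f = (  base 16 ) 2a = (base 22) 1K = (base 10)42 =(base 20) 22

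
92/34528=23/8632  =  0.00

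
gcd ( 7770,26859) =21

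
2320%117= 97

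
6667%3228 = 211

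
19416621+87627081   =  107043702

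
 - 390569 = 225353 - 615922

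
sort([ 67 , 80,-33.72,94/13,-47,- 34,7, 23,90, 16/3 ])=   [-47,-34, - 33.72, 16/3, 7, 94/13, 23, 67,80,90] 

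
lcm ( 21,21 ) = 21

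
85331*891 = 76029921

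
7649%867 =713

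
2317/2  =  1158 + 1/2 = 1158.50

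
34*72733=2472922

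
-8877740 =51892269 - 60770009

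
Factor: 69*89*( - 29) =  - 178089 =-3^1*23^1*29^1*89^1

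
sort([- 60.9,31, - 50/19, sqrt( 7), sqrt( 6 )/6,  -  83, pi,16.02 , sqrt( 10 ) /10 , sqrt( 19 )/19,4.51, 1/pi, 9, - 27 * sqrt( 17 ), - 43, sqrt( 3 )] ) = [ -27*sqrt( 17 ),- 83,-60.9,-43,  -  50/19, sqrt( 19 )/19 , sqrt( 10 )/10, 1/pi, sqrt( 6 )/6,sqrt( 3 ), sqrt( 7 ), pi,4.51 , 9, 16.02, 31 ] 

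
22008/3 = 7336 = 7336.00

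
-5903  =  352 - 6255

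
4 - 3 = 1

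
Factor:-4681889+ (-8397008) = -13^1*19^1*52951^1 = - 13078897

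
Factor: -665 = -5^1 * 7^1 * 19^1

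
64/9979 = 64/9979=0.01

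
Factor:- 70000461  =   - 3^2 * 29^1 * 67^1 * 4003^1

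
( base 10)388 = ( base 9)471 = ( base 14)1DA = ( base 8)604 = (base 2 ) 110000100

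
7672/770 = 9+53/55   =  9.96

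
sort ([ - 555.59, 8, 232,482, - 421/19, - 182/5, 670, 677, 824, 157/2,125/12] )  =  [ - 555.59,- 182/5,-421/19, 8, 125/12, 157/2, 232, 482, 670 , 677, 824 ] 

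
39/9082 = 39/9082 = 0.00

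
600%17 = 5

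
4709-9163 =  -4454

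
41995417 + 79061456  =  121056873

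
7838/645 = 7838/645 = 12.15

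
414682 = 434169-19487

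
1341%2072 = 1341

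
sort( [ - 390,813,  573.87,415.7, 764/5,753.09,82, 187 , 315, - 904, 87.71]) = [ - 904 , - 390 , 82,87.71,764/5,187, 315,  415.7,  573.87,753.09,813 ]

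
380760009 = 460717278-79957269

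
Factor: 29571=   3^1 * 9857^1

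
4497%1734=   1029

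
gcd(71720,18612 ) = 44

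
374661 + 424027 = 798688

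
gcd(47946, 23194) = 2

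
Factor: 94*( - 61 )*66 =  - 2^2*3^1*11^1*47^1*61^1 =- 378444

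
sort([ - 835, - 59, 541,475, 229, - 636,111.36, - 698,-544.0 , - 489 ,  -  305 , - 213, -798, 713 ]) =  [ - 835, - 798, - 698, - 636,-544.0, - 489, - 305 , - 213, - 59, 111.36, 229,475 , 541 , 713]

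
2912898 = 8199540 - 5286642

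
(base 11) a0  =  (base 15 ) 75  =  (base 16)6e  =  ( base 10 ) 110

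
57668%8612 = 5996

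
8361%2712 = 225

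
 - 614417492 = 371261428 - 985678920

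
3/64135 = 3/64135 =0.00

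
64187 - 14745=49442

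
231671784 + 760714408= 992386192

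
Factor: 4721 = 4721^1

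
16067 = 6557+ 9510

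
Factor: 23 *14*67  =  21574 =2^1*7^1*23^1*67^1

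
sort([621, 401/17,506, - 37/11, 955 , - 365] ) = [  -  365,  -  37/11, 401/17, 506,621, 955]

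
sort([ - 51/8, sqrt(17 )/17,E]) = [ - 51/8, sqrt(17)/17,E ] 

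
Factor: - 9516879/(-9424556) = 2^( - 2)*3^3*41^1*8597^1 * 2356139^( - 1 ) 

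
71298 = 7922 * 9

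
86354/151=86354/151  =  571.88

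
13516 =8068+5448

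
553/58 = 553/58=9.53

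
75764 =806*94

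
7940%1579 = 45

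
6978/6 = 1163 = 1163.00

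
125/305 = 25/61 = 0.41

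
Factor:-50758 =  - 2^1*41^1 * 619^1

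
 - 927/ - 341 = 2 + 245/341 =2.72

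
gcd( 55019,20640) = 1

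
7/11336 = 7/11336 = 0.00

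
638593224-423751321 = 214841903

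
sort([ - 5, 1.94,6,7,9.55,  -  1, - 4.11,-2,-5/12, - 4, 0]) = [ - 5,-4.11,-4, - 2, - 1, -5/12  ,  0,1.94 , 6, 7, 9.55 ]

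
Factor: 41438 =2^1*20719^1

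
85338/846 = 4741/47 = 100.87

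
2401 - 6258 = -3857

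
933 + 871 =1804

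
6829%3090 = 649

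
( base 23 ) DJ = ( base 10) 318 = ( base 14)18a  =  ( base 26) C6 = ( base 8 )476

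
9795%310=185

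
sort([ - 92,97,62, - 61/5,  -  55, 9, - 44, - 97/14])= [- 92, - 55, - 44, - 61/5,-97/14, 9,62,97 ]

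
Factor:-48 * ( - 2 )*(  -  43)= -4128  =  -2^5* 3^1*43^1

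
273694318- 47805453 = 225888865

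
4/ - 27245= - 4/27245 = -0.00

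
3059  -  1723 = 1336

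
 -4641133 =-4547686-93447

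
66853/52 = 66853/52 = 1285.63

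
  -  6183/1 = - 6183 = - 6183.00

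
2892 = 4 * 723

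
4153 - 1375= 2778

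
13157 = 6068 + 7089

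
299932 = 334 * 898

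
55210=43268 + 11942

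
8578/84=102+ 5/42 = 102.12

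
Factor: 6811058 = 2^1*3405529^1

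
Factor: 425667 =3^1*11^1*12899^1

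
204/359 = 204/359 = 0.57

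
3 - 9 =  - 6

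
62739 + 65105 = 127844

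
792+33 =825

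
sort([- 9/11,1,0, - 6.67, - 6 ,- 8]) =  [ -8,-6.67,-6,  -  9/11, 0, 1]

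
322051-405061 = - 83010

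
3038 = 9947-6909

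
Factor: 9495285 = 3^1*5^1*199^1*3181^1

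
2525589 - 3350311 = - 824722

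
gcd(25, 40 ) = 5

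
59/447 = 59/447 = 0.13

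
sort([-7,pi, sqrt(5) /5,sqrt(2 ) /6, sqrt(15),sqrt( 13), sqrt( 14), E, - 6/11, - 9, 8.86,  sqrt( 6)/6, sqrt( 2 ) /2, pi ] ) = [ - 9, - 7, - 6/11,sqrt(2 ) /6, sqrt( 6) /6, sqrt( 5 ) /5,  sqrt( 2)/2,  E, pi, pi,sqrt( 13),sqrt( 14), sqrt( 15 ), 8.86 ]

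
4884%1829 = 1226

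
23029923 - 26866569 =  - 3836646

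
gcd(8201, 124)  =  1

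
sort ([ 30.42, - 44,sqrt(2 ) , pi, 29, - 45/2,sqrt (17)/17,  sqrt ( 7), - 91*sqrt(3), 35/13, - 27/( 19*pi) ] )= [ - 91*sqrt( 3), - 44, - 45/2, - 27/ (19*pi ), sqrt(17)/17,sqrt(2),sqrt(7),35/13, pi, 29, 30.42]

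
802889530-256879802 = 546009728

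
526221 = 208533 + 317688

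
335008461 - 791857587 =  - 456849126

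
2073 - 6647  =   - 4574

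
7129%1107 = 487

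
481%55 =41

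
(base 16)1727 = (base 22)C59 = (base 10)5927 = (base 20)EG7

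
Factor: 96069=3^1 *31^1*1033^1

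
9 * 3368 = 30312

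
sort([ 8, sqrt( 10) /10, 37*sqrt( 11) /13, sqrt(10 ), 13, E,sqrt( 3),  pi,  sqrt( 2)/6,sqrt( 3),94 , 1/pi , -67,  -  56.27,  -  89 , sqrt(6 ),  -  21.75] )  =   [-89, - 67, -56.27, - 21.75 , sqrt( 2 ) /6, sqrt( 10) /10 , 1/pi, sqrt (3),  sqrt (3), sqrt (6), E , pi, sqrt(10),8, 37*sqrt( 11)/13, 13, 94]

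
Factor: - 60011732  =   -2^2 * 11^1 * 59^1*23117^1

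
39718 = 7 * 5674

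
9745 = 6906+2839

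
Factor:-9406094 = -2^1*4703047^1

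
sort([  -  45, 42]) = [  -  45 , 42 ]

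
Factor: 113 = 113^1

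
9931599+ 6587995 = 16519594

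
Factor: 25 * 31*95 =5^3*  19^1*31^1 = 73625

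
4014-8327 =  - 4313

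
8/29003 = 8/29003 = 0.00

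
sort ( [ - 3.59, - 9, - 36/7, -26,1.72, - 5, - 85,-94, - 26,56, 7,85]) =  [ - 94, - 85, - 26, - 26 , - 9, - 36/7, - 5,  -  3.59, 1.72,7, 56, 85]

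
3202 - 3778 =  - 576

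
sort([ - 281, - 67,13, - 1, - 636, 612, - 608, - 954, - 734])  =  [ - 954, - 734,-636,- 608, - 281, - 67, - 1,  13, 612]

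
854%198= 62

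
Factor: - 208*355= -73840 = - 2^4*5^1 * 13^1*71^1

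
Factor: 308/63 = 2^2*3^( - 2)*11^1 = 44/9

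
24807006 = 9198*2697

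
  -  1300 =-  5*260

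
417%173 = 71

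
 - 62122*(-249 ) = 15468378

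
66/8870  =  33/4435 = 0.01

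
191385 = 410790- 219405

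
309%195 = 114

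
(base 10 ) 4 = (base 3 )11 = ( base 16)4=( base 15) 4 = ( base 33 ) 4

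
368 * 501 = 184368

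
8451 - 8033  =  418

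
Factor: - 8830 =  - 2^1 * 5^1 *883^1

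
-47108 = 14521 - 61629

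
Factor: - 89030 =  - 2^1* 5^1*29^1*307^1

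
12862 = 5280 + 7582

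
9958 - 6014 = 3944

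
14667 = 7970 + 6697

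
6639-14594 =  - 7955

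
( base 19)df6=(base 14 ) 1B60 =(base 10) 4984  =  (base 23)99G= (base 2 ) 1001101111000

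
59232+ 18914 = 78146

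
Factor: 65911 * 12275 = 809057525 = 5^2*19^1*491^1*3469^1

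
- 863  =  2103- 2966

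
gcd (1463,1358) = 7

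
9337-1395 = 7942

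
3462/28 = 123 + 9/14 = 123.64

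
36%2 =0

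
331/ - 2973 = - 331/2973 = - 0.11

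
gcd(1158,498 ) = 6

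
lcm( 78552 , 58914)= 235656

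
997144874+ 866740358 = 1863885232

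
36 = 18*2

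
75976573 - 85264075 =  - 9287502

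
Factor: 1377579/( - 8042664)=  - 2^( - 3) * 7^( - 2)*977^ ( - 1 )*65599^1 = - 65599/382984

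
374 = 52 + 322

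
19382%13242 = 6140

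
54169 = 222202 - 168033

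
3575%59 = 35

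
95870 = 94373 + 1497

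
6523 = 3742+2781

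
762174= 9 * 84686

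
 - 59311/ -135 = 439 + 46/135 = 439.34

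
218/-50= - 5+16/25 =-4.36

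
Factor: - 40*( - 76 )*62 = 188480 = 2^6 * 5^1*19^1 * 31^1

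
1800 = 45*40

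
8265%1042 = 971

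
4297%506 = 249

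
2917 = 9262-6345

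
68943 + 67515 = 136458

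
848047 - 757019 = 91028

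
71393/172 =415 + 13/172 = 415.08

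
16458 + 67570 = 84028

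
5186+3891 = 9077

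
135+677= 812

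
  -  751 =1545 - 2296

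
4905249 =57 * 86057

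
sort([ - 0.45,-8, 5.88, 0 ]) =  [-8, - 0.45,0, 5.88]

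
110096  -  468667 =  - 358571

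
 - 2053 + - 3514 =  - 5567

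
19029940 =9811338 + 9218602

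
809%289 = 231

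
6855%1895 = 1170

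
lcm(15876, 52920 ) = 158760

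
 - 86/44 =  - 43/22 = - 1.95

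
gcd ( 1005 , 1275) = 15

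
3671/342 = 3671/342 = 10.73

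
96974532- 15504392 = 81470140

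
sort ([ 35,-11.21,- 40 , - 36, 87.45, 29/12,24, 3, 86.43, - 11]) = [  -  40, -36 , - 11.21, -11, 29/12,3,24, 35,86.43 , 87.45]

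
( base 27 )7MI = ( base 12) 3383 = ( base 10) 5715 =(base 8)13123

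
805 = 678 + 127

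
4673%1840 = 993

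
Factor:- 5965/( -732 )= 2^( - 2)*3^( - 1 )*5^1*61^( - 1 )*1193^1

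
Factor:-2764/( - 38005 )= 2^2 * 5^( - 1 )*11^(-1) = 4/55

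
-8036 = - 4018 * 2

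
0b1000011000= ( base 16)218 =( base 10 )536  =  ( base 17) 1e9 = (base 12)388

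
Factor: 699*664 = 464136  =  2^3*3^1*83^1*233^1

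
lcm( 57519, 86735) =5464305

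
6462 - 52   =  6410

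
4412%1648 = 1116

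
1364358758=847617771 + 516740987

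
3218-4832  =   - 1614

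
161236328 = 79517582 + 81718746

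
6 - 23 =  - 17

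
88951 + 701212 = 790163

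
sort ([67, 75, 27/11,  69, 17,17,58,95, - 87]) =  [ - 87,27/11, 17, 17,58, 67, 69,75,95 ]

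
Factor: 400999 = 137^1* 2927^1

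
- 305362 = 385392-690754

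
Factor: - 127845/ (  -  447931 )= 135/473=3^3*5^1*11^(- 1)*43^( - 1 )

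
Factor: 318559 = 318559^1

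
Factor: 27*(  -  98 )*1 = - 2646=- 2^1*3^3*7^2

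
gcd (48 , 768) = 48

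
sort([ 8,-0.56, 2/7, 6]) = [ - 0.56,2/7,6, 8]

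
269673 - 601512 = -331839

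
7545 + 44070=51615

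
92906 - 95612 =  - 2706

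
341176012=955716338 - 614540326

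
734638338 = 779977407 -45339069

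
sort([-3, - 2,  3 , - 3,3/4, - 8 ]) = [ - 8 , - 3 ,  -  3, - 2, 3/4,  3]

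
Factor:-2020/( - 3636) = 5/9 = 3^( - 2)*5^1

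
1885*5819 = 10968815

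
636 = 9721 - 9085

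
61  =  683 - 622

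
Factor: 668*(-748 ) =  - 499664 = -  2^4*11^1*17^1* 167^1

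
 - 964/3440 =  - 241/860 = - 0.28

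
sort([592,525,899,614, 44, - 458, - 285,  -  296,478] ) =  [ -458, - 296, - 285, 44,478,  525, 592, 614, 899 ]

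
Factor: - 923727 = -3^1*7^1*43987^1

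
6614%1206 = 584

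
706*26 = 18356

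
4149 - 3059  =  1090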